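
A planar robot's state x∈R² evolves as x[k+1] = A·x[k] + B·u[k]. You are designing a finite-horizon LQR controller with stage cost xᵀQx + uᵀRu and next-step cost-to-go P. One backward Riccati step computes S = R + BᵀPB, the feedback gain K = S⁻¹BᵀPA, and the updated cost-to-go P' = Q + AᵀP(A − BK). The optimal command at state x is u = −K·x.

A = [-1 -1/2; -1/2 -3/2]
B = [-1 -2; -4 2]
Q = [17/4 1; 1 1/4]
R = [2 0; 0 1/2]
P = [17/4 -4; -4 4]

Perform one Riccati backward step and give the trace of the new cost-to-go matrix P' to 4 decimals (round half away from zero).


BᵀP = [11.7500 -12.0000; -16.5000 16.0000]
S = R + BᵀPB = [2 0; 0 1/2] + [36.2500 -47.5000; -47.5000 65.0000] = [38.2500 -47.5000; -47.5000 65.5000]
BᵀPA = [-5.7500 12.1250; 8.5000 -15.7500]
K = S⁻¹·BᵀPA = [0.1089 0.1849; 0.2087 -0.1064]
A−BK = [-0.4737 -0.5278; -0.4819 -0.5477]
AᵀP(A−BK) = [0.1019 0.0923; 0.0923 0.1453]
P' = Q + AᵀP(A−BK) = [4.3519 1.0923; 1.0923 0.3953]
tr(P') = 4.7471

4.7471


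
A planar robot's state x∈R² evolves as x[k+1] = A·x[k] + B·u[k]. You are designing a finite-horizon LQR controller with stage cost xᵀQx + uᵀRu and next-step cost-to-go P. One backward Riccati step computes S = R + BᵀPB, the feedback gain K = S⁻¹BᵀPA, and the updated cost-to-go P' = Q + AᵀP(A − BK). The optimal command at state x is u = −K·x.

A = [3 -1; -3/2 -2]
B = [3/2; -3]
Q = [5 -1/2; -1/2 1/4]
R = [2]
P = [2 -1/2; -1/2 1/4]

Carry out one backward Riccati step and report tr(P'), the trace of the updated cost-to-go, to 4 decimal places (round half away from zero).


BᵀP = [4.5000 -1.5000]
S = R + BᵀPB = [2] + [11.2500] = [13.2500]
BᵀPA = [15.7500 -1.5000]
K = S⁻¹·BᵀPA = [1.1887 -0.1132]
A−BK = [1.2170 -0.8302; 2.0660 -2.3396]
AᵀP(A−BK) = [4.3408 -1.2170; -1.2170 0.8302]
P' = Q + AᵀP(A−BK) = [9.3408 -1.7170; -1.7170 1.0802]
tr(P') = 10.4210

10.4210


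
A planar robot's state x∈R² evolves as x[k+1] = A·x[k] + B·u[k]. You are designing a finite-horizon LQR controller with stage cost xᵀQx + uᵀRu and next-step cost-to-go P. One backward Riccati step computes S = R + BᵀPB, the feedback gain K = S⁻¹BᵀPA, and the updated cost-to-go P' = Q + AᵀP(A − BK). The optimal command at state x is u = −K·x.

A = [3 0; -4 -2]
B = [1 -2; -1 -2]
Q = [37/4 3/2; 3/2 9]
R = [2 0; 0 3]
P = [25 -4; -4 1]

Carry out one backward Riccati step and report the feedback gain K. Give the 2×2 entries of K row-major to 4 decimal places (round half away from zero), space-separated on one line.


2.0833 0.4394 -0.6667 0.1212

BᵀP = [29.0000 -5.0000; -42.0000 6.0000]
S = R + BᵀPB = [2 0; 0 3] + [34.0000 -48.0000; -48.0000 72.0000] = [36.0000 -48.0000; -48.0000 75.0000]
BᵀPA = [107.0000 10.0000; -150.0000 -12.0000]
K = S⁻¹·BᵀPA = [2.0833 0.4394; -0.6667 0.1212]
A−BK = [-0.4167 -0.1970; -3.2500 -1.3182]
AᵀP(A−BK) = [14.0833 3.1667; 3.1667 1.0606]
P' = Q + AᵀP(A−BK) = [23.3333 4.6667; 4.6667 10.0606]
tr(P') = 33.3939


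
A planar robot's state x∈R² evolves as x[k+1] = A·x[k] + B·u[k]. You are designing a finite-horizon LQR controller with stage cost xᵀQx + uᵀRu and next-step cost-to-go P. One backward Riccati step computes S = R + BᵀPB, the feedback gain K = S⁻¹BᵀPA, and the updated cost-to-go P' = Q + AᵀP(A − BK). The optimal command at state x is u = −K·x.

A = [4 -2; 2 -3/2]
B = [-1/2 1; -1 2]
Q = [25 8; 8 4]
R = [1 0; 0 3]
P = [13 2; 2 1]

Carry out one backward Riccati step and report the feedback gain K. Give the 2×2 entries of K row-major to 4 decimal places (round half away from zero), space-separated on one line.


-2.4385 1.2834 1.6257 -0.8556

BᵀP = [-8.5000 -2.0000; 17.0000 4.0000]
S = R + BᵀPB = [1 0; 0 3] + [6.2500 -12.5000; -12.5000 25.0000] = [7.2500 -12.5000; -12.5000 28.0000]
BᵀPA = [-38.0000 20.0000; 76.0000 -40.0000]
K = S⁻¹·BᵀPA = [-2.4385 1.2834; 1.6257 -0.8556]
A−BK = [1.1551 -0.5027; -3.6898 1.4947]
AᵀP(A−BK) = [27.7861 -13.2032; -13.2032 6.3570]
P' = Q + AᵀP(A−BK) = [52.7861 -5.2032; -5.2032 10.3570]
tr(P') = 63.1430


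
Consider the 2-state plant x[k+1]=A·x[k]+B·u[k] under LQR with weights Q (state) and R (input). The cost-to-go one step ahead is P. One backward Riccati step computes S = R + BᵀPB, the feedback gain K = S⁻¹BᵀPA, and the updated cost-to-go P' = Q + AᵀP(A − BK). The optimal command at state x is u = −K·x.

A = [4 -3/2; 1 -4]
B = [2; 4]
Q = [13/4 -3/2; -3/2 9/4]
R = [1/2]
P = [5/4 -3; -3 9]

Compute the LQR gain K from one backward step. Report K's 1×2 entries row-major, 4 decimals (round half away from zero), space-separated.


BᵀP = [-9.5000 30.0000]
S = R + BᵀPB = [1/2] + [101.0000] = [101.5000]
BᵀPA = [-8.0000 -105.7500]
K = S⁻¹·BᵀPA = [-0.0788 -1.0419]
A−BK = [4.1576 0.5837; 1.3153 0.1675]
AᵀP(A−BK) = [4.3695 0.6650; 0.6650 0.6345]
P' = Q + AᵀP(A−BK) = [7.6195 -0.8350; -0.8350 2.8845]
tr(P') = 10.5040

-0.0788 -1.0419


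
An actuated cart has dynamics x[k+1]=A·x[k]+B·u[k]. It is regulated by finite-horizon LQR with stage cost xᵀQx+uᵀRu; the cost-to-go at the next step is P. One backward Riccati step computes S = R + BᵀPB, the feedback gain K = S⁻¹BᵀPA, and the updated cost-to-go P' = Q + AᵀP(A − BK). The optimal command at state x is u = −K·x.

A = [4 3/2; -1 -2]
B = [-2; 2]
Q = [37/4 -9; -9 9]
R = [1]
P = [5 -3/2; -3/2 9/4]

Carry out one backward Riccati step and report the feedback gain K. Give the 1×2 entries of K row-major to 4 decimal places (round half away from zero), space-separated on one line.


-1.4167 -0.8214

BᵀP = [-13.0000 7.5000]
S = R + BᵀPB = [1] + [41.0000] = [42.0000]
BᵀPA = [-59.5000 -34.5000]
K = S⁻¹·BᵀPA = [-1.4167 -0.8214]
A−BK = [1.1667 -0.1429; 1.8333 -0.3571]
AᵀP(A−BK) = [9.9583 -0.1250; -0.1250 0.9107]
P' = Q + AᵀP(A−BK) = [19.2083 -9.1250; -9.1250 9.9107]
tr(P') = 29.1190


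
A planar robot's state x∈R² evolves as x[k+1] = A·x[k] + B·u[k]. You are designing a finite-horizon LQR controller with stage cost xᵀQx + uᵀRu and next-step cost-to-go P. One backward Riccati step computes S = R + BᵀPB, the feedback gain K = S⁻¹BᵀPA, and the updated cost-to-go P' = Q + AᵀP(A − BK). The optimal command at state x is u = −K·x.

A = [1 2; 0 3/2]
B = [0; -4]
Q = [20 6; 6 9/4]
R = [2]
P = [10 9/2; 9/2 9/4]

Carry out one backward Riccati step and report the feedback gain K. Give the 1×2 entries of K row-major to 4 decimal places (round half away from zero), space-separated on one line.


BᵀP = [-18.0000 -9.0000]
S = R + BᵀPB = [2] + [36.0000] = [38.0000]
BᵀPA = [-18.0000 -49.5000]
K = S⁻¹·BᵀPA = [-0.4737 -1.3026]
A−BK = [1.0000 2.0000; -1.8947 -3.7105]
AᵀP(A−BK) = [1.4737 3.3026; 3.3026 7.5822]
P' = Q + AᵀP(A−BK) = [21.4737 9.3026; 9.3026 9.8322]
tr(P') = 31.3059

-0.4737 -1.3026


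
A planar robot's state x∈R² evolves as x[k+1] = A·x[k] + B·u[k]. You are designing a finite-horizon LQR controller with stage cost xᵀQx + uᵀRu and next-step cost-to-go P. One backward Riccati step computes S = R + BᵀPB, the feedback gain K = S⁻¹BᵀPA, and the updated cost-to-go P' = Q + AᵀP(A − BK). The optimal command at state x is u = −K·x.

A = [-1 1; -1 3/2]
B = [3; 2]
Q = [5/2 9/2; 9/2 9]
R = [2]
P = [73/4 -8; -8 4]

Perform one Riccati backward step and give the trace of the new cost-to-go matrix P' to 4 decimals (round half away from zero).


12.4768

BᵀP = [38.7500 -16.0000]
S = R + BᵀPB = [2] + [84.2500] = [86.2500]
BᵀPA = [-22.7500 14.7500]
K = S⁻¹·BᵀPA = [-0.2638 0.1710]
A−BK = [-0.2087 0.4870; -0.4725 1.1580]
AᵀP(A−BK) = [0.2493 -0.3594; -0.3594 0.7275]
P' = Q + AᵀP(A−BK) = [2.7493 4.1406; 4.1406 9.7275]
tr(P') = 12.4768


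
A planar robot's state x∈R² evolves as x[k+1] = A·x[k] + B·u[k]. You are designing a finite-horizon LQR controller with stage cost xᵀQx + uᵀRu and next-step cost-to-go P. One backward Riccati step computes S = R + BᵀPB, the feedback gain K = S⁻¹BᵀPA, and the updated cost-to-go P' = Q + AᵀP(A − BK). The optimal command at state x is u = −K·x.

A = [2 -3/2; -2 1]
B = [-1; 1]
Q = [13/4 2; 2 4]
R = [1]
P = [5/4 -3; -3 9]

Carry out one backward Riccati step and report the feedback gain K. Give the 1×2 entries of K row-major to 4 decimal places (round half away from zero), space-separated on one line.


BᵀP = [-4.2500 12.0000]
S = R + BᵀPB = [1] + [16.2500] = [17.2500]
BᵀPA = [-32.5000 18.3750]
K = S⁻¹·BᵀPA = [-1.8841 1.0652]
A−BK = [0.1159 -0.4348; -0.1159 -0.0652]
AᵀP(A−BK) = [3.7681 -2.1304; -2.1304 1.2391]
P' = Q + AᵀP(A−BK) = [7.0181 -0.1304; -0.1304 5.2391]
tr(P') = 12.2572

-1.8841 1.0652


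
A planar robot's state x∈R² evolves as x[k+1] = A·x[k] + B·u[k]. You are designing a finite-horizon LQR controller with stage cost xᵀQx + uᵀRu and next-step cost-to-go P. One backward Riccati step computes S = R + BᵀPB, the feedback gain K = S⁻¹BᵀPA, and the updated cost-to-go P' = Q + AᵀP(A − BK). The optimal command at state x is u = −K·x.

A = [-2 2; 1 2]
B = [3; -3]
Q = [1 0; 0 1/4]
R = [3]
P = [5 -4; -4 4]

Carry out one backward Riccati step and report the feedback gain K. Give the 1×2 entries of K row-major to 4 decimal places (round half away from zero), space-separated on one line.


BᵀP = [27.0000 -24.0000]
S = R + BᵀPB = [3] + [153.0000] = [156.0000]
BᵀPA = [-78.0000 6.0000]
K = S⁻¹·BᵀPA = [-0.5000 0.0385]
A−BK = [-0.5000 1.8846; -0.5000 2.1154]
AᵀP(A−BK) = [1.0000 -1.0000; -1.0000 3.7692]
P' = Q + AᵀP(A−BK) = [2.0000 -1.0000; -1.0000 4.0192]
tr(P') = 6.0192

-0.5000 0.0385


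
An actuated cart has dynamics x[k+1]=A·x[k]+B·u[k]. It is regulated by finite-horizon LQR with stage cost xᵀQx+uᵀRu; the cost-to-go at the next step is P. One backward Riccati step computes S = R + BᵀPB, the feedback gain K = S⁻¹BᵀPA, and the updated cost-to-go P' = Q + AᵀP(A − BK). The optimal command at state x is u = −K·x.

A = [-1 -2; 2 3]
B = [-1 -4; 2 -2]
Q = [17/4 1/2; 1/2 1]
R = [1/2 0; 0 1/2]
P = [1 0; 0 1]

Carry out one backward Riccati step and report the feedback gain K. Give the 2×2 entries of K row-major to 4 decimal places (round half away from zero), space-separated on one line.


0.9091 1.4545 0.0000 0.0976

BᵀP = [-1.0000 2.0000; -4.0000 -2.0000]
S = R + BᵀPB = [1/2 0; 0 1/2] + [5.0000 0.0000; 0.0000 20.0000] = [5.5000 0.0000; 0.0000 20.5000]
BᵀPA = [5.0000 8.0000; 0.0000 2.0000]
K = S⁻¹·BᵀPA = [0.9091 1.4545; 0.0000 0.0976]
A−BK = [-0.0909 -0.1552; 0.1818 0.2860]
AᵀP(A−BK) = [0.4545 0.7273; 0.7273 1.1685]
P' = Q + AᵀP(A−BK) = [4.7045 1.2273; 1.2273 2.1685]
tr(P') = 6.8731


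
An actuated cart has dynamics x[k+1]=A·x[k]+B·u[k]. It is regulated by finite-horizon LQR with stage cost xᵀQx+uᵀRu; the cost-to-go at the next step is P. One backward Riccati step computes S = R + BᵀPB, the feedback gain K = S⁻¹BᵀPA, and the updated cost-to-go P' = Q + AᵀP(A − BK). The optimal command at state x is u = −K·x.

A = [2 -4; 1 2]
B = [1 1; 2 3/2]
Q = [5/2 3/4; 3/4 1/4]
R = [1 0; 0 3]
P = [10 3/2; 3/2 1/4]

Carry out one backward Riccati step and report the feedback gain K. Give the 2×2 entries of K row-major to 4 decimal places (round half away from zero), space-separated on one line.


BᵀP = [13.0000 2.0000; 12.2500 1.8750]
S = R + BᵀPB = [1 0; 0 3] + [17.0000 16.0000; 16.0000 15.0625] = [18.0000 16.0000; 16.0000 18.0625]
BᵀPA = [28.0000 -48.0000; 26.3750 -45.2500]
K = S⁻¹·BᵀPA = [1.2116 -2.0687; 0.3870 -0.6727]
A−BK = [0.4014 -1.2586; -2.0036 7.1465]
AᵀP(A−BK) = [2.1193 -3.8336; -3.8336 7.2622]
P' = Q + AᵀP(A−BK) = [4.6193 -3.0836; -3.0836 7.5122]
tr(P') = 12.1316

1.2116 -2.0687 0.3870 -0.6727


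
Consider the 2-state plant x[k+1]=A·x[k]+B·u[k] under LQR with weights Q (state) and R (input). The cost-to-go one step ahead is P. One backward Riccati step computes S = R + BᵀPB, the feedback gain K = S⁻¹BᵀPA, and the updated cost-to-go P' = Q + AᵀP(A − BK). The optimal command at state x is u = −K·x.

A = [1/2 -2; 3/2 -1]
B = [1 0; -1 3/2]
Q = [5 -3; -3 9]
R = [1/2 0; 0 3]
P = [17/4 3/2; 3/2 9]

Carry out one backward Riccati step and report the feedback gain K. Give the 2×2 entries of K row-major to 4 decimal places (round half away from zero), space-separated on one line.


0.0881 -1.2644 0.9620 -1.3860

BᵀP = [2.7500 -7.5000; 2.2500 13.5000]
S = R + BᵀPB = [1/2 0; 0 3] + [10.2500 -11.2500; -11.2500 20.2500] = [10.7500 -11.2500; -11.2500 23.2500]
BᵀPA = [-9.8750 2.0000; 21.3750 -18.0000]
K = S⁻¹·BᵀPA = [0.0881 -1.2644; 0.9620 -1.3860]
A−BK = [0.4119 -0.7356; 0.1451 -0.1854]
AᵀP(A−BK) = [3.8701 -5.8602; -5.8602 9.5805]
P' = Q + AᵀP(A−BK) = [8.8701 -8.8602; -8.8602 18.5805]
tr(P') = 27.4506


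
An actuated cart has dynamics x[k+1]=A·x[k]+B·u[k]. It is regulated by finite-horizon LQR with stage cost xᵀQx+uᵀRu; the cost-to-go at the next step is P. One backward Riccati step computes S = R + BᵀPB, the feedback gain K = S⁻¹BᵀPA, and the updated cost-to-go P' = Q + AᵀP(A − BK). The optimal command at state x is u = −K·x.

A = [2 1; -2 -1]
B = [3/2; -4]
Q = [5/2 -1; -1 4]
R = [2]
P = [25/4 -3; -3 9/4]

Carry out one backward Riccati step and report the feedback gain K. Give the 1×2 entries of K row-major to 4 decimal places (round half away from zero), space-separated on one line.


0.7921 0.3960

BᵀP = [21.3750 -13.5000]
S = R + BᵀPB = [2] + [86.0625] = [88.0625]
BᵀPA = [69.7500 34.8750]
K = S⁻¹·BᵀPA = [0.7921 0.3960]
A−BK = [0.8119 0.4060; 1.1682 0.5841]
AᵀP(A−BK) = [2.7544 1.3772; 1.3772 0.6886]
P' = Q + AᵀP(A−BK) = [5.2544 0.3772; 0.3772 4.6886]
tr(P') = 9.9430


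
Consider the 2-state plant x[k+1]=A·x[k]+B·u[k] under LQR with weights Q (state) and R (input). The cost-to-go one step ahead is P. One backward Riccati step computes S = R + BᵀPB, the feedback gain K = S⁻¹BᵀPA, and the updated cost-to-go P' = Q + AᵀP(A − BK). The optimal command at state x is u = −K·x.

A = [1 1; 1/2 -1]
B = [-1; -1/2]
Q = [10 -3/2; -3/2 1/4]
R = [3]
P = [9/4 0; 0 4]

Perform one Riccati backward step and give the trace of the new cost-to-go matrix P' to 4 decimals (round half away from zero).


BᵀP = [-2.2500 -2.0000]
S = R + BᵀPB = [3] + [3.2500] = [6.2500]
BᵀPA = [-3.2500 -0.2500]
K = S⁻¹·BᵀPA = [-0.5200 -0.0400]
A−BK = [0.4800 0.9600; 0.2400 -1.0200]
AᵀP(A−BK) = [1.5600 0.1200; 0.1200 6.2400]
P' = Q + AᵀP(A−BK) = [11.5600 -1.3800; -1.3800 6.4900]
tr(P') = 18.0500

18.0500


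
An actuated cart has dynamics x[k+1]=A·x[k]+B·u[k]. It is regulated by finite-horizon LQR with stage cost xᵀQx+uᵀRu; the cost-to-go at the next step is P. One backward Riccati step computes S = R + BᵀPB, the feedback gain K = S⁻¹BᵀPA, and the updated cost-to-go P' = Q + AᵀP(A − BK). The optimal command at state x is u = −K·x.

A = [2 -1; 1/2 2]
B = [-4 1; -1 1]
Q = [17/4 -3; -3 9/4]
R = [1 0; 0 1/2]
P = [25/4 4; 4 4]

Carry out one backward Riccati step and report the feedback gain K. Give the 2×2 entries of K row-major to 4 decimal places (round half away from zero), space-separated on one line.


BᵀP = [-29.0000 -20.0000; 10.2500 8.0000]
S = R + BᵀPB = [1 0; 0 1/2] + [136.0000 -49.0000; -49.0000 18.2500] = [137.0000 -49.0000; -49.0000 18.7500]
BᵀPA = [-68.0000 -11.0000; 24.5000 5.7500]
K = S⁻¹·BᵀPA = [-0.4441 0.4501; 0.1461 1.4829]
A−BK = [0.0775 -0.6826; -0.0902 0.9672]
AᵀP(A−BK) = [0.2221 -0.2250; -0.2250 2.6744]
P' = Q + AᵀP(A−BK) = [4.4721 -3.2250; -3.2250 4.9244]
tr(P') = 9.3964

-0.4441 0.4501 0.1461 1.4829


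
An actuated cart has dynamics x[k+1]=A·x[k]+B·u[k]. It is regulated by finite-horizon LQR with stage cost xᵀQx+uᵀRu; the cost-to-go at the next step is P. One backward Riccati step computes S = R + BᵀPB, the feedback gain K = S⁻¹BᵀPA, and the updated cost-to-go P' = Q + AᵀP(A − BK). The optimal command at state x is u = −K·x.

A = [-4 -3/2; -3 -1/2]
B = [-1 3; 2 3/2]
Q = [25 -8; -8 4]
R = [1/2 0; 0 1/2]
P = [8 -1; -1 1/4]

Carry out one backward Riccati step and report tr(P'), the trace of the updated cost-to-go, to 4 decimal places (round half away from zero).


BᵀP = [-10.0000 1.5000; 22.5000 -2.6250]
S = R + BᵀPB = [1/2 0; 0 1/2] + [13.0000 -27.7500; -27.7500 63.5625] = [13.5000 -27.7500; -27.7500 64.0625]
BᵀPA = [35.5000 14.2500; -82.1250 -32.4375]
K = S⁻¹·BᵀPA = [-0.0501 0.1345; -1.3037 -0.4481]
A−BK = [-0.1391 -0.0213; -0.9443 -0.0969]
AᵀP(A−BK) = [0.9660 0.3017; 0.3017 0.1113]
P' = Q + AᵀP(A−BK) = [25.9660 -7.6983; -7.6983 4.1113]
tr(P') = 30.0773

30.0773


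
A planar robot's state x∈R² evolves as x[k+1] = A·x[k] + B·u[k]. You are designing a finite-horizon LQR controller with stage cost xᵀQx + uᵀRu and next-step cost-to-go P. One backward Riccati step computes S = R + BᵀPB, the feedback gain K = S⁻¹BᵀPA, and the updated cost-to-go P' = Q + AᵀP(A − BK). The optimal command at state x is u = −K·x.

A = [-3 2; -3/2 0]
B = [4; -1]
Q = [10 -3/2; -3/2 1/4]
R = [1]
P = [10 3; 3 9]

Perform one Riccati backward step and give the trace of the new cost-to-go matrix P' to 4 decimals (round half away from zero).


58.6216

BᵀP = [37.0000 3.0000]
S = R + BᵀPB = [1] + [145.0000] = [146.0000]
BᵀPA = [-115.5000 74.0000]
K = S⁻¹·BᵀPA = [-0.7911 0.5068]
A−BK = [0.1644 -0.0274; -2.2911 0.5068]
AᵀP(A−BK) = [45.8784 -10.4589; -10.4589 2.4932]
P' = Q + AᵀP(A−BK) = [55.8784 -11.9589; -11.9589 2.7432]
tr(P') = 58.6216


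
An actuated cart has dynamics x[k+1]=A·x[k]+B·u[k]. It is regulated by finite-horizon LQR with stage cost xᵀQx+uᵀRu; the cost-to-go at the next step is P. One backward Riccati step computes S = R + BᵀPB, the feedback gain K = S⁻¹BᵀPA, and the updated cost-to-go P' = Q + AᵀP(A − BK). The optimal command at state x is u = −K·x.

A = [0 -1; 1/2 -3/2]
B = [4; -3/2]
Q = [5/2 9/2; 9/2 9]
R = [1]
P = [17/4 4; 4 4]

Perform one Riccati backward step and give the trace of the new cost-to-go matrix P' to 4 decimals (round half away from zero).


BᵀP = [11.0000 10.0000]
S = R + BᵀPB = [1] + [29.0000] = [30.0000]
BᵀPA = [5.0000 -26.0000]
K = S⁻¹·BᵀPA = [0.1667 -0.8667]
A−BK = [-0.6667 2.4667; 0.7500 -2.8000]
AᵀP(A−BK) = [0.1667 -0.6667; -0.6667 2.7167]
P' = Q + AᵀP(A−BK) = [2.6667 3.8333; 3.8333 11.7167]
tr(P') = 14.3833

14.3833


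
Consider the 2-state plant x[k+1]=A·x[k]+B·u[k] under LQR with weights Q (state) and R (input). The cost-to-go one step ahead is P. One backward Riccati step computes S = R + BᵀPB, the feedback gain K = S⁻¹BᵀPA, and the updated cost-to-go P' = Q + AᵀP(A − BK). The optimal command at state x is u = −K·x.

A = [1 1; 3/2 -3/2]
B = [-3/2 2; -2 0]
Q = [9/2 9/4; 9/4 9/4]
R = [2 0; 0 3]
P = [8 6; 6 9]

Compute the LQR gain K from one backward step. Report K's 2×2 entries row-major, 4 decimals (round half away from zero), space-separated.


-0.6829 0.5257 0.0349 0.6638

BᵀP = [-24.0000 -27.0000; 16.0000 12.0000]
S = R + BᵀPB = [2 0; 0 3] + [90.0000 -48.0000; -48.0000 32.0000] = [92.0000 -48.0000; -48.0000 35.0000]
BᵀPA = [-64.5000 16.5000; 34.0000 -2.0000]
K = S⁻¹·BᵀPA = [-0.6829 0.5257; 0.0349 0.6638]
A−BK = [-0.0942 0.4610; 0.1343 -0.4487]
AᵀP(A−BK) = [1.0177 -0.9129; -0.9129 2.9042]
P' = Q + AᵀP(A−BK) = [5.5177 1.3371; 1.3371 5.1542]
tr(P') = 10.6719


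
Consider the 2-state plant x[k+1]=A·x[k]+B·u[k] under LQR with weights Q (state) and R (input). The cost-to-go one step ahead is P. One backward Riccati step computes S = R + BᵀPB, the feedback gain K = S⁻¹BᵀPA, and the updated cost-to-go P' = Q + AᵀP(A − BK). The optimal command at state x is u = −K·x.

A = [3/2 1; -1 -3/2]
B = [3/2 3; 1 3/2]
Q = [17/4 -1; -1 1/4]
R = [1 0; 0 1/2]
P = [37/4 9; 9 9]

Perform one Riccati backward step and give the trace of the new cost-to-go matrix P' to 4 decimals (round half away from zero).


BᵀP = [22.8750 22.5000; 41.2500 40.5000]
S = R + BᵀPB = [1 0; 0 1/2] + [56.8125 102.3750; 102.3750 184.5000] = [57.8125 102.3750; 102.3750 185.0000]
BᵀPA = [11.8125 -10.8750; 21.3750 -19.5000]
K = S⁻¹·BᵀPA = [-0.0138 -0.0725; 0.1232 -0.0653]
A−BK = [1.1512 1.3046; -1.1710 -1.3296]
AᵀP(A−BK) = [0.3426 0.3769; 0.3769 0.4385]
P' = Q + AᵀP(A−BK) = [4.5926 -0.6231; -0.6231 0.6885]
tr(P') = 5.2811

5.2811


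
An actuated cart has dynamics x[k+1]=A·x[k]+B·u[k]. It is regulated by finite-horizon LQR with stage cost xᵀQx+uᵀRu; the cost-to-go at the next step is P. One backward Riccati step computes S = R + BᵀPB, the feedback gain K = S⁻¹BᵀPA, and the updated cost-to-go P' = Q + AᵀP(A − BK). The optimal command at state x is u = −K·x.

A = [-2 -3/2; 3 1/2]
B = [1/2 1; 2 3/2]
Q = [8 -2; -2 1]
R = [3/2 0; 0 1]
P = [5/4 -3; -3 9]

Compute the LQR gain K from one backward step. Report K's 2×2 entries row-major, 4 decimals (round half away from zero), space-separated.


1.4262 0.4447 0.7680 0.1118

BᵀP = [-5.3750 16.5000; -3.2500 10.5000]
S = R + BᵀPB = [3/2 0; 0 1] + [30.3125 19.3750; 19.3750 12.5000] = [31.8125 19.3750; 19.3750 13.5000]
BᵀPA = [60.2500 16.3125; 38.0000 10.1250]
K = S⁻¹·BᵀPA = [1.4262 0.4447; 0.7680 0.1118]
A−BK = [-3.4811 -1.8342; -1.0043 -0.5571]
AᵀP(A−BK) = [6.8893 2.7096; 2.7096 1.1767]
P' = Q + AᵀP(A−BK) = [14.8893 0.7096; 0.7096 2.1767]
tr(P') = 17.0660


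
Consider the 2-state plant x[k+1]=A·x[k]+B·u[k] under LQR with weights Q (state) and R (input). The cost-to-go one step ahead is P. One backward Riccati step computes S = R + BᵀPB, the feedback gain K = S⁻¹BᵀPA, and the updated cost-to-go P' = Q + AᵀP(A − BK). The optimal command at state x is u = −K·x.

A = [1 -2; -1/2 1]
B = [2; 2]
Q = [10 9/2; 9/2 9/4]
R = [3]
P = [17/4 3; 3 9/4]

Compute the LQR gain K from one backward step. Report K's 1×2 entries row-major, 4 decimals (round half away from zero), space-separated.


0.1745 -0.3491

BᵀP = [14.5000 10.5000]
S = R + BᵀPB = [3] + [50.0000] = [53.0000]
BᵀPA = [9.2500 -18.5000]
K = S⁻¹·BᵀPA = [0.1745 -0.3491]
A−BK = [0.6509 -1.3019; -0.8491 1.6981]
AᵀP(A−BK) = [0.1981 -0.3962; -0.3962 0.7925]
P' = Q + AᵀP(A−BK) = [10.1981 4.1038; 4.1038 3.0425]
tr(P') = 13.2406


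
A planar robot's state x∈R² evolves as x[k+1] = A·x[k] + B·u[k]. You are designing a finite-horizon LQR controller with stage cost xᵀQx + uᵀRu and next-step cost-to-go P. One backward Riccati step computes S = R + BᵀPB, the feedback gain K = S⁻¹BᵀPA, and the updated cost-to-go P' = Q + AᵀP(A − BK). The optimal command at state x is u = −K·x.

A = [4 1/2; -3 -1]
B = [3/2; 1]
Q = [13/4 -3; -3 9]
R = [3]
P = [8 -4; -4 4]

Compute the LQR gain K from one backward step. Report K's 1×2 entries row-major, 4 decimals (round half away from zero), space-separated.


BᵀP = [8.0000 -2.0000]
S = R + BᵀPB = [3] + [10.0000] = [13.0000]
BᵀPA = [38.0000 6.0000]
K = S⁻¹·BᵀPA = [2.9231 0.4615]
A−BK = [-0.3846 -0.1923; -5.9231 -1.4615]
AᵀP(A−BK) = [148.9231 32.4615; 32.4615 7.2308]
P' = Q + AᵀP(A−BK) = [152.1731 29.4615; 29.4615 16.2308]
tr(P') = 168.4038

2.9231 0.4615


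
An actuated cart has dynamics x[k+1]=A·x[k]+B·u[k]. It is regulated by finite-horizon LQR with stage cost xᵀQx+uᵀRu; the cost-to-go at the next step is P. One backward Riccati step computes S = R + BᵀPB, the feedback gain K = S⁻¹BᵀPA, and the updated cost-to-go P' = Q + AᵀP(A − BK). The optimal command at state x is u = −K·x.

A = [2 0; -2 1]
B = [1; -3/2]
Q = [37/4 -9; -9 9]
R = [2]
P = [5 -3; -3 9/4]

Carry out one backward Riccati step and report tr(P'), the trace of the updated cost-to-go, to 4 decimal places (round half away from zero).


BᵀP = [9.5000 -6.3750]
S = R + BᵀPB = [2] + [19.0625] = [21.0625]
BᵀPA = [31.7500 -6.3750]
K = S⁻¹·BᵀPA = [1.5074 -0.3027]
A−BK = [0.4926 0.3027; 0.2611 0.5460]
AᵀP(A−BK) = [5.1395 -0.8902; -0.8902 0.3205]
P' = Q + AᵀP(A−BK) = [14.3895 -9.8902; -9.8902 9.3205]
tr(P') = 23.7099

23.7099


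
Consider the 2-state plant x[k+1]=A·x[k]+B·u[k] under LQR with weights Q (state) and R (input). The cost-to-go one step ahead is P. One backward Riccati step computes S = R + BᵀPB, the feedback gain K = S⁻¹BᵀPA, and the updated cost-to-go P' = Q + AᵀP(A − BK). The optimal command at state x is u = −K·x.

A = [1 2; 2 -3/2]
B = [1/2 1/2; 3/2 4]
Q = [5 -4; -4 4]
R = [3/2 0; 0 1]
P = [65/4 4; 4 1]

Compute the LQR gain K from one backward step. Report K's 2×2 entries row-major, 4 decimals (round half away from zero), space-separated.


BᵀP = [14.1250 3.5000; 24.1250 6.0000]
S = R + BᵀPB = [3/2 0; 0 1] + [12.3125 21.0625; 21.0625 36.0625] = [13.8125 21.0625; 21.0625 37.0625]
BᵀPA = [21.1250 23.0000; 36.1250 39.2500]
K = S⁻¹·BᵀPA = [0.3230 0.3768; 0.7911 0.8449]
A−BK = [0.4429 1.3892; -1.6491 -5.4447]
AᵀP(A−BK) = [0.8465 1.0185; 1.0185 1.4218]
P' = Q + AᵀP(A−BK) = [5.8465 -2.9815; -2.9815 5.4218]
tr(P') = 11.2682

0.3230 0.3768 0.7911 0.8449


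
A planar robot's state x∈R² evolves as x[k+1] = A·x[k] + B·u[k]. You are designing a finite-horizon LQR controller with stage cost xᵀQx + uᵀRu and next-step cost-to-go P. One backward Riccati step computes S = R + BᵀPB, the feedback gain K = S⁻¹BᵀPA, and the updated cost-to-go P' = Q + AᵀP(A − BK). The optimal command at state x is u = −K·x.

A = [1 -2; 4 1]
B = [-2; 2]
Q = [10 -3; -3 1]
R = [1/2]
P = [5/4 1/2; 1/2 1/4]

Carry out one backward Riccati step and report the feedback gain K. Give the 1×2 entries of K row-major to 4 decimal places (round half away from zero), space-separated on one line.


-1.4000 1.0000

BᵀP = [-1.5000 -0.5000]
S = R + BᵀPB = [1/2] + [2.0000] = [2.5000]
BᵀPA = [-3.5000 2.5000]
K = S⁻¹·BᵀPA = [-1.4000 1.0000]
A−BK = [-1.8000 0.0000; 6.8000 -1.0000]
AᵀP(A−BK) = [4.3500 -1.5000; -1.5000 0.7500]
P' = Q + AᵀP(A−BK) = [14.3500 -4.5000; -4.5000 1.7500]
tr(P') = 16.1000


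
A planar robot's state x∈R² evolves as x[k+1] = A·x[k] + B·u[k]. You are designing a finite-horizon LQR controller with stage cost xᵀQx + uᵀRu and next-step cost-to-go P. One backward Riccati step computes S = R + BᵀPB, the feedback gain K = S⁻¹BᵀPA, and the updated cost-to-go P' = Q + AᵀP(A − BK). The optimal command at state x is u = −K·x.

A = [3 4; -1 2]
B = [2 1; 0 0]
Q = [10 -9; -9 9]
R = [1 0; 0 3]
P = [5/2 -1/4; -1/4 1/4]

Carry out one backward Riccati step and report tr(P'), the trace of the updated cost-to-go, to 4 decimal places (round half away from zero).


25.2060

BᵀP = [5.0000 -0.5000; 2.5000 -0.2500]
S = R + BᵀPB = [1 0; 0 3] + [10.0000 5.0000; 5.0000 2.5000] = [11.0000 5.0000; 5.0000 5.5000]
BᵀPA = [15.5000 19.0000; 7.7500 9.5000]
K = S⁻¹·BᵀPA = [1.3099 1.6056; 0.2183 0.2676]
A−BK = [0.1620 0.5211; -1.0000 2.0000]
AᵀP(A−BK) = [2.2553 2.0387; 2.0387 3.9507]
P' = Q + AᵀP(A−BK) = [12.2553 -6.9613; -6.9613 12.9507]
tr(P') = 25.2060


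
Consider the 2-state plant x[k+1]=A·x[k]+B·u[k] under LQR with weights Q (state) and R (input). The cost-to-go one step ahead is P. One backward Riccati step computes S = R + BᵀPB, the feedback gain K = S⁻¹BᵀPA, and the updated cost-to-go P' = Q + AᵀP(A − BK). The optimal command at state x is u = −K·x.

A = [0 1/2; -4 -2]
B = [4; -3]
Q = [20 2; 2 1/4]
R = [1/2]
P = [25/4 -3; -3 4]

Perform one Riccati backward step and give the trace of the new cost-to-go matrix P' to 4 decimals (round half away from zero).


BᵀP = [34.0000 -24.0000]
S = R + BᵀPB = [1/2] + [208.0000] = [208.5000]
BᵀPA = [96.0000 65.0000]
K = S⁻¹·BᵀPA = [0.4604 0.3118]
A−BK = [-1.8417 -0.7470; -2.6187 -1.0647]
AᵀP(A−BK) = [19.7986 8.0719; 8.0719 3.2987]
P' = Q + AᵀP(A−BK) = [39.7986 10.0719; 10.0719 3.5487]
tr(P') = 43.3473

43.3473


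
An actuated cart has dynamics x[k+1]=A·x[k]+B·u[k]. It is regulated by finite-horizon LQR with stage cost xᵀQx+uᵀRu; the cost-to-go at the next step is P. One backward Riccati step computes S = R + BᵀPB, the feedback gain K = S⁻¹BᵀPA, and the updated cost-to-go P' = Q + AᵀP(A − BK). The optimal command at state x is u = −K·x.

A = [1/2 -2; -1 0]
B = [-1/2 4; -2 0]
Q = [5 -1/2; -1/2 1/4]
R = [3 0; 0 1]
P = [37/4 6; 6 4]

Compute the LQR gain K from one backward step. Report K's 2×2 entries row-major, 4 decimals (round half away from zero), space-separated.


0.0641 0.0614 -0.0083 -0.4692

BᵀP = [-16.6250 -11.0000; 37.0000 24.0000]
S = R + BᵀPB = [3 0; 0 1] + [30.3125 -66.5000; -66.5000 148.0000] = [33.3125 -66.5000; -66.5000 149.0000]
BᵀPA = [2.6875 33.2500; -5.5000 -74.0000]
K = S⁻¹·BᵀPA = [0.0641 0.0614; -0.0083 -0.4692]
A−BK = [0.5653 -0.0924; -0.8718 0.1228]
AᵀP(A−BK) = [0.0946 0.0042; 0.0042 0.2346]
P' = Q + AᵀP(A−BK) = [5.0946 -0.4958; -0.4958 0.4846]
tr(P') = 5.5792


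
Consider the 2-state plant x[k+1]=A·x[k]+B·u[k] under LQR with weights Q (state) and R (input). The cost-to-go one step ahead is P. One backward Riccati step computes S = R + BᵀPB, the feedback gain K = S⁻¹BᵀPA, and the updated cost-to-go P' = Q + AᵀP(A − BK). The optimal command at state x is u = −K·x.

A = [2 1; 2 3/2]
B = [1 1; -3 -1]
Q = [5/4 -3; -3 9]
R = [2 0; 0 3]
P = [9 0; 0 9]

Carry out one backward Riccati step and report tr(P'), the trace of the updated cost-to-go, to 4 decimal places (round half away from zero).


BᵀP = [9.0000 -27.0000; 9.0000 -9.0000]
S = R + BᵀPB = [2 0; 0 3] + [90.0000 36.0000; 36.0000 18.0000] = [92.0000 36.0000; 36.0000 21.0000]
BᵀPA = [-36.0000 -31.5000; 0.0000 -4.5000]
K = S⁻¹·BᵀPA = [-1.1887 -0.7854; 2.0377 1.1321]
A−BK = [1.1509 0.6533; 0.4717 0.2759]
AᵀP(A−BK) = [29.2075 16.7264; 16.7264 9.6050]
P' = Q + AᵀP(A−BK) = [30.4575 13.7264; 13.7264 18.6050]
tr(P') = 49.0625

49.0625


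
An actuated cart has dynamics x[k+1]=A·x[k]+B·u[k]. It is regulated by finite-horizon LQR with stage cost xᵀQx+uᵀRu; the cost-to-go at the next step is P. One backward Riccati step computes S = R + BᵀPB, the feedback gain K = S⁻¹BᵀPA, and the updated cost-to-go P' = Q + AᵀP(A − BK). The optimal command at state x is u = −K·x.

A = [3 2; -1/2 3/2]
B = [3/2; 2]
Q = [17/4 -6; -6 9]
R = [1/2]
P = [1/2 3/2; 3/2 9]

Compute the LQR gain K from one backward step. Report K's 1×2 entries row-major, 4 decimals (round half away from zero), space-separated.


BᵀP = [3.7500 20.2500]
S = R + BᵀPB = [1/2] + [46.1250] = [46.6250]
BᵀPA = [1.1250 37.8750]
K = S⁻¹·BᵀPA = [0.0241 0.8123]
A−BK = [2.9638 0.7815; -0.5483 -0.1247]
AᵀP(A−BK) = [2.2229 0.5861; 0.5861 0.4829]
P' = Q + AᵀP(A−BK) = [6.4729 -5.4139; -5.4139 9.4829]
tr(P') = 15.9558

0.0241 0.8123


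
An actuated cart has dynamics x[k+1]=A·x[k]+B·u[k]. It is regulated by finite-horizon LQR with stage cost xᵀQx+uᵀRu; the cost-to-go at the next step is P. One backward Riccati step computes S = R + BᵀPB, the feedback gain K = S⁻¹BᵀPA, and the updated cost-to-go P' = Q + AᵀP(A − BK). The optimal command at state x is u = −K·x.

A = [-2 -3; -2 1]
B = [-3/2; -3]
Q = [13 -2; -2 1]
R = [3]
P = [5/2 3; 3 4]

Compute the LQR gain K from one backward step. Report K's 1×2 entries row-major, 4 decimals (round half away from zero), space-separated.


BᵀP = [-12.7500 -16.5000]
S = R + BᵀPB = [3] + [68.6250] = [71.6250]
BᵀPA = [58.5000 21.7500]
K = S⁻¹·BᵀPA = [0.8168 0.3037]
A−BK = [-0.7749 -2.5445; 0.4503 1.9110]
AᵀP(A−BK) = [2.2199 1.2356; 1.2356 1.8953]
P' = Q + AᵀP(A−BK) = [15.2199 -0.7644; -0.7644 2.8953]
tr(P') = 18.1152

0.8168 0.3037


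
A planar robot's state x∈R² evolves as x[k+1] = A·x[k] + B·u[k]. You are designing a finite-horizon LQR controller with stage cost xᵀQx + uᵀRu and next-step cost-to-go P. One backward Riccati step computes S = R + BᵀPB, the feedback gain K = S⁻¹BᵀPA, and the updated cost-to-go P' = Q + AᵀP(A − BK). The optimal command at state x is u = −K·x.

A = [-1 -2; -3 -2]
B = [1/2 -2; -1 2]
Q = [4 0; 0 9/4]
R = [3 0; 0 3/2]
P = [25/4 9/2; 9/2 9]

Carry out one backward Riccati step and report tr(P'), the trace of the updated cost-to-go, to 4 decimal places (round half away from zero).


BᵀP = [-1.3750 -6.7500; -3.5000 9.0000]
S = R + BᵀPB = [3 0; 0 3/2] + [6.0625 -10.7500; -10.7500 25.0000] = [9.0625 -10.7500; -10.7500 26.5000]
BᵀPA = [21.6250 16.2500; -23.5000 -11.0000]
K = S⁻¹·BᵀPA = [2.5719 2.5071; 0.1565 0.6020]
A−BK = [-1.9729 -2.0497; -0.7412 -0.6968]
AᵀP(A−BK) = [62.3115 62.4289; 62.4289 62.8804]
P' = Q + AᵀP(A−BK) = [66.3115 62.4289; 62.4289 65.1304]
tr(P') = 131.4419

131.4419


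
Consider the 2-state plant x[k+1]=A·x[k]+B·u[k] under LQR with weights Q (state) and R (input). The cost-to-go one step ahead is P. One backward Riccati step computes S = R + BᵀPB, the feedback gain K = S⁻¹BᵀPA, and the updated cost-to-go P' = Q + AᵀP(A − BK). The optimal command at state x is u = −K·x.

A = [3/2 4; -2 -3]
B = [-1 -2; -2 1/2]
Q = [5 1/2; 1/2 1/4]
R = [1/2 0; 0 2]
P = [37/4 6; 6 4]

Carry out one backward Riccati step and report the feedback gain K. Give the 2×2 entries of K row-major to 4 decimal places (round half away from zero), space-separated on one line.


0.0518 -0.5122 -0.1817 -0.4934

BᵀP = [-21.2500 -14.0000; -15.5000 -10.0000]
S = R + BᵀPB = [1/2 0; 0 2] + [49.2500 35.5000; 35.5000 26.0000] = [49.7500 35.5000; 35.5000 28.0000]
BᵀPA = [-3.8750 -43.0000; -3.2500 -32.0000]
K = S⁻¹·BᵀPA = [0.0518 -0.5122; -0.1817 -0.4934]
A−BK = [1.1883 2.5009; -1.8056 -3.7778]
AᵀP(A−BK) = [0.4226 0.9115; 0.9115 2.1846]
P' = Q + AᵀP(A−BK) = [5.4226 1.4115; 1.4115 2.4346]
tr(P') = 7.8571


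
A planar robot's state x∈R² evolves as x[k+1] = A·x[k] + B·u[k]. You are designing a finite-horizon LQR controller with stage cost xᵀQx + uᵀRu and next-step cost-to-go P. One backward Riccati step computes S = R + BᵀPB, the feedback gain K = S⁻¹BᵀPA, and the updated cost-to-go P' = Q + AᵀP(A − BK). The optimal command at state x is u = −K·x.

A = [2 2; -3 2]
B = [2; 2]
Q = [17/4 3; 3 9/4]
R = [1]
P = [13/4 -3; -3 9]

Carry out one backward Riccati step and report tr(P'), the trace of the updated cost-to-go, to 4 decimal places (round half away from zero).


BᵀP = [0.5000 12.0000]
S = R + BᵀPB = [1] + [25.0000] = [26.0000]
BᵀPA = [-35.0000 25.0000]
K = S⁻¹·BᵀPA = [-1.3462 0.9615]
A−BK = [4.6923 0.0769; -0.3077 0.0769]
AᵀP(A−BK) = [82.8846 -1.3462; -1.3462 0.9615]
P' = Q + AᵀP(A−BK) = [87.1346 1.6538; 1.6538 3.2115]
tr(P') = 90.3462

90.3462


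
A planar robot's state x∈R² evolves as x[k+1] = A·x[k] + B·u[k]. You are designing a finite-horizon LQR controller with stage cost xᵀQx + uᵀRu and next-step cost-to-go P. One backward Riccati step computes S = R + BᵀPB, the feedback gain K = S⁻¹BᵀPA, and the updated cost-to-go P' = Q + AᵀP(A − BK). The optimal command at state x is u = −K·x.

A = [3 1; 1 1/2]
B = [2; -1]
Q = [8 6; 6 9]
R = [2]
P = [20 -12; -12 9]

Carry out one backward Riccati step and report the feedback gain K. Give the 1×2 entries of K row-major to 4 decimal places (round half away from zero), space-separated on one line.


0.8849 0.2554

BᵀP = [52.0000 -33.0000]
S = R + BᵀPB = [2] + [137.0000] = [139.0000]
BᵀPA = [123.0000 35.5000]
K = S⁻¹·BᵀPA = [0.8849 0.2554]
A−BK = [1.2302 0.4892; 1.8849 0.7554]
AᵀP(A−BK) = [8.1583 3.0863; 3.0863 1.1835]
P' = Q + AᵀP(A−BK) = [16.1583 9.0863; 9.0863 10.1835]
tr(P') = 26.3417


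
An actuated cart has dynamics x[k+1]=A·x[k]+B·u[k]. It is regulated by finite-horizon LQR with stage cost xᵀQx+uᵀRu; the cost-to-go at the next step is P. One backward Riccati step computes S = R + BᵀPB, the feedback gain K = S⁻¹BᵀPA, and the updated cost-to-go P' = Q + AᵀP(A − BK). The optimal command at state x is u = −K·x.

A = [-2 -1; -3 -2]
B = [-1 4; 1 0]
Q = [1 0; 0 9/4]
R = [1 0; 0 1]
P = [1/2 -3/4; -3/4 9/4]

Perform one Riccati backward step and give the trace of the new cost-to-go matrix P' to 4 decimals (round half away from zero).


10.2556

BᵀP = [-1.2500 3.0000; 2.0000 -3.0000]
S = R + BᵀPB = [1 0; 0 1] + [4.2500 -5.0000; -5.0000 8.0000] = [5.2500 -5.0000; -5.0000 9.0000]
BᵀPA = [-6.5000 -4.7500; 5.0000 4.0000]
K = S⁻¹·BᵀPA = [-1.5056 -1.0225; -0.2809 -0.1236]
A−BK = [-2.3820 -1.5281; -1.4944 -0.9775]
AᵀP(A−BK) = [4.8680 3.2219; 3.2219 2.1376]
P' = Q + AᵀP(A−BK) = [5.8680 3.2219; 3.2219 4.3876]
tr(P') = 10.2556


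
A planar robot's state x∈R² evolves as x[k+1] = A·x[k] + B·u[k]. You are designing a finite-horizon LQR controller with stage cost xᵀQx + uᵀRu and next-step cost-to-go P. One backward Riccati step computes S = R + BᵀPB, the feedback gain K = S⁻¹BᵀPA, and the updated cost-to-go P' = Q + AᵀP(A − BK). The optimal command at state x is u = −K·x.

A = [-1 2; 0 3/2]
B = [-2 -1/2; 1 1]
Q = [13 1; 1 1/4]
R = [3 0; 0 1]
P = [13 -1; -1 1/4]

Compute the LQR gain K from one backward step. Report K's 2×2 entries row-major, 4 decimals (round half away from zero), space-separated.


BᵀP = [-27.0000 2.2500; -7.5000 0.7500]
S = R + BᵀPB = [3 0; 0 1] + [56.2500 15.7500; 15.7500 4.5000] = [59.2500 15.7500; 15.7500 5.5000]
BᵀPA = [27.0000 -50.6250; 7.5000 -13.8750]
K = S⁻¹·BᵀPA = [0.3904 -0.7699; 0.2458 -0.3181]
A−BK = [-0.0964 0.3012; -0.6361 2.5880]
AᵀP(A−BK) = [0.6169 -1.3277; -1.3277 3.1741]
P' = Q + AᵀP(A−BK) = [13.6169 -0.3277; -0.3277 3.4241]
tr(P') = 17.0410

0.3904 -0.7699 0.2458 -0.3181


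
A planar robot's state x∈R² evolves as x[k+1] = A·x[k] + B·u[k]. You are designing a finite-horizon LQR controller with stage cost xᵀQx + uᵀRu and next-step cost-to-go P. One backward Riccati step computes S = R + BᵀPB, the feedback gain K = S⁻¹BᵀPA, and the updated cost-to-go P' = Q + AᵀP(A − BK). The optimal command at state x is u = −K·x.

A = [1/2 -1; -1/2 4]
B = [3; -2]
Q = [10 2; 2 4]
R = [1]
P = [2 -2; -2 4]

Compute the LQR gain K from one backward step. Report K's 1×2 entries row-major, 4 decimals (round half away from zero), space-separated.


BᵀP = [10.0000 -14.0000]
S = R + BᵀPB = [1] + [58.0000] = [59.0000]
BᵀPA = [12.0000 -66.0000]
K = S⁻¹·BᵀPA = [0.2034 -1.1186]
A−BK = [-0.1102 2.3559; -0.0932 1.7627]
AᵀP(A−BK) = [0.0593 -0.5763; -0.5763 8.1695]
P' = Q + AᵀP(A−BK) = [10.0593 1.4237; 1.4237 12.1695]
tr(P') = 22.2288

0.2034 -1.1186


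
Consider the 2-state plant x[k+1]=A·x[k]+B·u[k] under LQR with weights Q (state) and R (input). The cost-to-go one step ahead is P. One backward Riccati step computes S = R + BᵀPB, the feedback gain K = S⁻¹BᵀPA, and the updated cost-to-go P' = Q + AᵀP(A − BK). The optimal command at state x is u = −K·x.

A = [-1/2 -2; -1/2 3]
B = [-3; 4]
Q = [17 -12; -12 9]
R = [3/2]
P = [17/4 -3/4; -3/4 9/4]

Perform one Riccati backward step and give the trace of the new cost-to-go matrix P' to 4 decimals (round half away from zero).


28.0320

BᵀP = [-15.7500 11.2500]
S = R + BᵀPB = [3/2] + [92.2500] = [93.7500]
BᵀPA = [2.2500 65.2500]
K = S⁻¹·BᵀPA = [0.0240 0.6960]
A−BK = [-0.4280 0.0880; -0.5960 0.2160]
AᵀP(A−BK) = [1.1960 -0.3160; -0.3160 0.8360]
P' = Q + AᵀP(A−BK) = [18.1960 -12.3160; -12.3160 9.8360]
tr(P') = 28.0320


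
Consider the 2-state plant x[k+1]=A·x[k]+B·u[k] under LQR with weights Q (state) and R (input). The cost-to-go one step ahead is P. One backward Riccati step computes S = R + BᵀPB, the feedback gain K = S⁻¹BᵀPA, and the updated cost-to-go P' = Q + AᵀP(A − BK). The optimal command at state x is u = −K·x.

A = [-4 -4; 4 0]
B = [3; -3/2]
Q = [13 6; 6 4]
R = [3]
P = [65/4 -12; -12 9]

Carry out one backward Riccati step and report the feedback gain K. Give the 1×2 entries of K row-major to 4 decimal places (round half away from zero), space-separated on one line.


BᵀP = [66.7500 -49.5000]
S = R + BᵀPB = [3] + [274.5000] = [277.5000]
BᵀPA = [-465.0000 -267.0000]
K = S⁻¹·BᵀPA = [-1.6757 -0.9622]
A−BK = [1.0270 -1.1135; 1.4865 -1.4432]
AᵀP(A−BK) = [8.8108 4.5946; 4.5946 3.1027]
P' = Q + AᵀP(A−BK) = [21.8108 10.5946; 10.5946 7.1027]
tr(P') = 28.9135

-1.6757 -0.9622
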